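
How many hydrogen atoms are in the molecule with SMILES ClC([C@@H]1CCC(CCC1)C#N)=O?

Hydrogens are implicit in SMILES; fill each atom to its normal valence:
  5 × C: 2 H each → 10
  2 × C: 1 H each → 2
  2 × C: no H
  1 × Cl: no H
  1 × N: no H
  1 × O: no H
  Total hydrogens = 12.

12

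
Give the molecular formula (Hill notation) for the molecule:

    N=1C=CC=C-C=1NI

C5H5IN2

Heavy atoms from the SMILES: 5 C, 1 I, 2 N.
Implicit hydrogens by atom environment:
  4 × C (aromatic): 1 H each → 4
  1 × C (aromatic): no H
  1 × I: no H
  1 × N: 1 H
  1 × N (aromatic): no H
  Total hydrogens = 5.
Molecular formula: C5H5IN2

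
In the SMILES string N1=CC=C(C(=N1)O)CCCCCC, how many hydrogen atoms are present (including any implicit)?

16

Hydrogens are implicit in SMILES; fill each atom to its normal valence:
  5 × C: 2 H each → 10
  2 × C (aromatic): 1 H each → 2
  2 × C (aromatic): no H
  2 × N (aromatic): no H
  1 × C: 3 H
  1 × O: 1 H
  Total hydrogens = 16.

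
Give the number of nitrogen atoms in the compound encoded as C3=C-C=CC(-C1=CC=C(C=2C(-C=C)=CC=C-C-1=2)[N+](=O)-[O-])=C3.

The symbol for nitrogen appears 1 time in the SMILES.

1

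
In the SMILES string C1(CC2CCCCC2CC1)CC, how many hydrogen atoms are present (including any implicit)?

Hydrogens are implicit in SMILES; fill each atom to its normal valence:
  8 × C: 2 H each → 16
  3 × C: 1 H each → 3
  1 × C: 3 H
  Total hydrogens = 22.

22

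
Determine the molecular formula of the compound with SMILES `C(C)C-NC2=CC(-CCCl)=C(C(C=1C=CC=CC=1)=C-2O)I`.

Heavy atoms from the SMILES: 17 C, 1 Cl, 1 I, 1 N, 1 O.
Implicit hydrogens by atom environment:
  6 × C (aromatic): 1 H each → 6
  6 × C (aromatic): no H
  4 × C: 2 H each → 8
  1 × C: 3 H
  1 × Cl: no H
  1 × I: no H
  1 × N: 1 H
  1 × O: 1 H
  Total hydrogens = 19.
Molecular formula: C17H19ClINO

C17H19ClINO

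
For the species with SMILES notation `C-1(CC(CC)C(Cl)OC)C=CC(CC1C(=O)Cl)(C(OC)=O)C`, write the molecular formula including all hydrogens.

Heavy atoms from the SMILES: 16 C, 2 Cl, 4 O.
Implicit hydrogens by atom environment:
  6 × C: 1 H each → 6
  4 × C: 3 H each → 12
  4 × O: no H
  3 × C: 2 H each → 6
  3 × C: no H
  2 × Cl: no H
  Total hydrogens = 24.
Molecular formula: C16H24Cl2O4

C16H24Cl2O4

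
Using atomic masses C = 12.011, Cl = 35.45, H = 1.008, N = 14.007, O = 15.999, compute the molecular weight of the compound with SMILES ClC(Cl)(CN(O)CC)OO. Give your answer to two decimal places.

Molecular formula: C4H9Cl2NO3.
M = 4×12.011 + 2×35.45 + 9×1.008 + 1×14.007 + 3×15.999 = 190.02 g/mol.

190.02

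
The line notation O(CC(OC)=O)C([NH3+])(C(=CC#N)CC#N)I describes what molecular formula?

Heavy atoms from the SMILES: 9 C, 1 I, 3 N, 3 O.
Implicit hydrogens by atom environment:
  5 × C: no H
  3 × O: no H
  2 × C: 2 H each → 4
  2 × N: no H
  1 × C: 3 H
  1 × C: 1 H
  1 × I: no H
  1 × N (charge +1): 3 H
  Total hydrogens = 11.
Net charge +1.
Molecular formula: C9H11IN3O3+

C9H11IN3O3+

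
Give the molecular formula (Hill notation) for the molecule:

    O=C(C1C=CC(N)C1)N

Heavy atoms from the SMILES: 6 C, 2 N, 1 O.
Implicit hydrogens by atom environment:
  4 × C: 1 H each → 4
  2 × N: 2 H each → 4
  1 × C: 2 H
  1 × C: no H
  1 × O: no H
  Total hydrogens = 10.
Molecular formula: C6H10N2O

C6H10N2O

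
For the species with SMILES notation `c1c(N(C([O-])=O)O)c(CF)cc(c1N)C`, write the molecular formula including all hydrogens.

C9H10FN2O3-

Heavy atoms from the SMILES: 9 C, 1 F, 2 N, 3 O.
Implicit hydrogens by atom environment:
  4 × C (aromatic): no H
  2 × C (aromatic): 1 H each → 2
  1 × C: 3 H
  1 × C: 2 H
  1 × C: no H
  1 × F: no H
  1 × N: 2 H
  1 × N: no H
  1 × O: 1 H
  1 × O: no H
  1 × O (charge -1): no H
  Total hydrogens = 10.
Net charge -1.
Molecular formula: C9H10FN2O3-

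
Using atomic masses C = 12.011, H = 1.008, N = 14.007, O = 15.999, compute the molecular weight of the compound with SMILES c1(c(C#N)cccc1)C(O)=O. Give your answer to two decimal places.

147.13

Molecular formula: C8H5NO2.
M = 8×12.011 + 5×1.008 + 1×14.007 + 2×15.999 = 147.13 g/mol.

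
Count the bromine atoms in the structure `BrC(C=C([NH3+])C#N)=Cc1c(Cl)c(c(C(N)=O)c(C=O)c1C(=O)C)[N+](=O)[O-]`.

1

The symbol for bromine appears 1 time in the SMILES.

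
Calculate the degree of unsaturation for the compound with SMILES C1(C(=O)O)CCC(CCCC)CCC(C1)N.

2

Molecular formula from the SMILES: C13H25NO2.
DoU = (2C + 2 + N − H − X)/2 = (2·13 + 2 + 1 − 25 − 0)/2 = 4/2 = 2.
(Structurally: 1 ring(s) + 1 π bond(s) = 2.)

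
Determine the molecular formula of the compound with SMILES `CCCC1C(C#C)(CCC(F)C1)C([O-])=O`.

C12H16FO2-

Heavy atoms from the SMILES: 12 C, 1 F, 2 O.
Implicit hydrogens by atom environment:
  5 × C: 2 H each → 10
  3 × C: 1 H each → 3
  3 × C: no H
  1 × C: 3 H
  1 × F: no H
  1 × O: no H
  1 × O (charge -1): no H
  Total hydrogens = 16.
Net charge -1.
Molecular formula: C12H16FO2-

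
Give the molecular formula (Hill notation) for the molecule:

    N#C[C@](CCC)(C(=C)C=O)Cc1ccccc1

C15H17NO

Heavy atoms from the SMILES: 15 C, 1 N, 1 O.
Implicit hydrogens by atom environment:
  5 × C (aromatic): 1 H each → 5
  4 × C: 2 H each → 8
  3 × C: no H
  1 × C: 3 H
  1 × C: 1 H
  1 × C (aromatic): no H
  1 × N: no H
  1 × O: no H
  Total hydrogens = 17.
Molecular formula: C15H17NO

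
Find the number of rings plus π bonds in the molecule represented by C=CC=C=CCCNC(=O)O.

4

Molecular formula from the SMILES: C8H11NO2.
DoU = (2C + 2 + N − H − X)/2 = (2·8 + 2 + 1 − 11 − 0)/2 = 8/2 = 4.
(Structurally: 0 ring(s) + 4 π bond(s) = 4.)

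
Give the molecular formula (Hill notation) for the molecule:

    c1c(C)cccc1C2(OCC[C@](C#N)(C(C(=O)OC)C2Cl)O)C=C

C18H20ClNO4

Heavy atoms from the SMILES: 18 C, 1 Cl, 1 N, 4 O.
Implicit hydrogens by atom environment:
  4 × C (aromatic): 1 H each → 4
  4 × C: no H
  3 × C: 2 H each → 6
  3 × C: 1 H each → 3
  3 × O: no H
  2 × C: 3 H each → 6
  2 × C (aromatic): no H
  1 × Cl: no H
  1 × N: no H
  1 × O: 1 H
  Total hydrogens = 20.
Molecular formula: C18H20ClNO4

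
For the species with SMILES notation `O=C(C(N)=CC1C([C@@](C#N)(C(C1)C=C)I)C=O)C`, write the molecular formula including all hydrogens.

Heavy atoms from the SMILES: 13 C, 1 I, 2 N, 2 O.
Implicit hydrogens by atom environment:
  6 × C: 1 H each → 6
  4 × C: no H
  2 × C: 2 H each → 4
  2 × O: no H
  1 × C: 3 H
  1 × I: no H
  1 × N: 2 H
  1 × N: no H
  Total hydrogens = 15.
Molecular formula: C13H15IN2O2

C13H15IN2O2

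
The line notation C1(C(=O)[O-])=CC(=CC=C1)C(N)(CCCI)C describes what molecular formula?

C12H15INO2-

Heavy atoms from the SMILES: 12 C, 1 I, 1 N, 2 O.
Implicit hydrogens by atom environment:
  4 × C (aromatic): 1 H each → 4
  3 × C: 2 H each → 6
  2 × C: no H
  2 × C (aromatic): no H
  1 × C: 3 H
  1 × I: no H
  1 × N: 2 H
  1 × O: no H
  1 × O (charge -1): no H
  Total hydrogens = 15.
Net charge -1.
Molecular formula: C12H15INO2-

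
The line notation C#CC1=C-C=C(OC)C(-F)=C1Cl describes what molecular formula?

Heavy atoms from the SMILES: 9 C, 1 Cl, 1 F, 1 O.
Implicit hydrogens by atom environment:
  4 × C (aromatic): no H
  2 × C (aromatic): 1 H each → 2
  1 × C: 3 H
  1 × C: 1 H
  1 × C: no H
  1 × Cl: no H
  1 × F: no H
  1 × O: no H
  Total hydrogens = 6.
Molecular formula: C9H6ClFO

C9H6ClFO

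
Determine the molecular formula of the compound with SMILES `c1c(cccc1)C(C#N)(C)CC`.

Heavy atoms from the SMILES: 11 C, 1 N.
Implicit hydrogens by atom environment:
  5 × C (aromatic): 1 H each → 5
  2 × C: 3 H each → 6
  2 × C: no H
  1 × C: 2 H
  1 × C (aromatic): no H
  1 × N: no H
  Total hydrogens = 13.
Molecular formula: C11H13N

C11H13N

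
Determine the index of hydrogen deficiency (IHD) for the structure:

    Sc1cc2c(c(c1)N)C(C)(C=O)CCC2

Molecular formula from the SMILES: C12H15NOS.
DoU = (2C + 2 + N − H − X)/2 = (2·12 + 2 + 1 − 15 − 0)/2 = 12/2 = 6.
(Structurally: 2 ring(s) + 4 π bond(s) = 6.)

6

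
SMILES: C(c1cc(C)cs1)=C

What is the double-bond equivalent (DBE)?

Molecular formula from the SMILES: C7H8S.
DoU = (2C + 2 + N − H − X)/2 = (2·7 + 2 + 0 − 8 − 0)/2 = 8/2 = 4.
(Structurally: 1 ring(s) + 3 π bond(s) = 4.)

4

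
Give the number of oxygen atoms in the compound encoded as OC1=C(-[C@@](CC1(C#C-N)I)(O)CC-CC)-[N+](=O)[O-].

4

The symbol for oxygen appears 4 times in the SMILES.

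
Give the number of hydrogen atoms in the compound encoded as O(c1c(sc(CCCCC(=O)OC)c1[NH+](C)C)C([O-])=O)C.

21

Hydrogens are implicit in SMILES; fill each atom to its normal valence:
  4 × C: 3 H each → 12
  4 × C: 2 H each → 8
  4 × C (aromatic): no H
  4 × O: no H
  2 × C: no H
  1 × N (charge +1): 1 H
  1 × O (charge -1): no H
  1 × S (aromatic): no H
  Total hydrogens = 21.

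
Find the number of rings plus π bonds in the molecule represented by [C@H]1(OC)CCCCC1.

1

Molecular formula from the SMILES: C7H14O.
DoU = (2C + 2 + N − H − X)/2 = (2·7 + 2 + 0 − 14 − 0)/2 = 2/2 = 1.
(Structurally: 1 ring(s) + 0 π bond(s) = 1.)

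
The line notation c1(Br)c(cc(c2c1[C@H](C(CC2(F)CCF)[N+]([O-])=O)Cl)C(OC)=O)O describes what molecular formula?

C14H13BrClF2NO5

Heavy atoms from the SMILES: 1 Br, 14 C, 1 Cl, 2 F, 1 N, 5 O.
Implicit hydrogens by atom environment:
  5 × C (aromatic): no H
  3 × C: 2 H each → 6
  3 × O: no H
  2 × C: 1 H each → 2
  2 × C: no H
  2 × F: no H
  1 × Br: no H
  1 × C: 3 H
  1 × C (aromatic): 1 H
  1 × Cl: no H
  1 × N (charge +1): no H
  1 × O: 1 H
  1 × O (charge -1): no H
  Total hydrogens = 13.
Molecular formula: C14H13BrClF2NO5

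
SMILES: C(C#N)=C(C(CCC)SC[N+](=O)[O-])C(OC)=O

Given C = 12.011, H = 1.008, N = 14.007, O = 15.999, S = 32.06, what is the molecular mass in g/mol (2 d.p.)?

258.29

Molecular formula: C10H14N2O4S.
M = 10×12.011 + 14×1.008 + 2×14.007 + 4×15.999 + 1×32.06 = 258.29 g/mol.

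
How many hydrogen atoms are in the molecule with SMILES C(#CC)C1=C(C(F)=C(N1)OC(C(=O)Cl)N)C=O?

Hydrogens are implicit in SMILES; fill each atom to its normal valence:
  4 × C (aromatic): no H
  3 × C: no H
  3 × O: no H
  2 × C: 1 H each → 2
  1 × C: 3 H
  1 × Cl: no H
  1 × F: no H
  1 × N: 2 H
  1 × N (aromatic): 1 H
  Total hydrogens = 8.

8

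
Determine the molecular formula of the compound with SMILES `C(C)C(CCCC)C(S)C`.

C9H20S

Heavy atoms from the SMILES: 9 C, 1 S.
Implicit hydrogens by atom environment:
  4 × C: 2 H each → 8
  3 × C: 3 H each → 9
  2 × C: 1 H each → 2
  1 × S: 1 H
  Total hydrogens = 20.
Molecular formula: C9H20S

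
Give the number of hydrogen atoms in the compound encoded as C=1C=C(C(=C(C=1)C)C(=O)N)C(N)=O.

10

Hydrogens are implicit in SMILES; fill each atom to its normal valence:
  3 × C (aromatic): 1 H each → 3
  3 × C (aromatic): no H
  2 × C: no H
  2 × N: 2 H each → 4
  2 × O: no H
  1 × C: 3 H
  Total hydrogens = 10.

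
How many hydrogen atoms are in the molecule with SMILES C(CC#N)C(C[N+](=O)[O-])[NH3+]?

Hydrogens are implicit in SMILES; fill each atom to its normal valence:
  3 × C: 2 H each → 6
  1 × C: 1 H
  1 × C: no H
  1 × N (charge +1): 3 H
  1 × N (charge +1): no H
  1 × N: no H
  1 × O: no H
  1 × O (charge -1): no H
  Total hydrogens = 10.

10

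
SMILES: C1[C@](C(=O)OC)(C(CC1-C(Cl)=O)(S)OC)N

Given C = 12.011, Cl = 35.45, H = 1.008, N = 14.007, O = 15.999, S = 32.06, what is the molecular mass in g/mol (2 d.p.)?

Molecular formula: C9H14ClNO4S.
M = 9×12.011 + 1×35.45 + 14×1.008 + 1×14.007 + 4×15.999 + 1×32.06 = 267.72 g/mol.

267.72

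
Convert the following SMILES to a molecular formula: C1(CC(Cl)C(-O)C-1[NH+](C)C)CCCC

Heavy atoms from the SMILES: 11 C, 1 Cl, 1 N, 1 O.
Implicit hydrogens by atom environment:
  4 × C: 2 H each → 8
  4 × C: 1 H each → 4
  3 × C: 3 H each → 9
  1 × Cl: no H
  1 × N (charge +1): 1 H
  1 × O: 1 H
  Total hydrogens = 23.
Net charge +1.
Molecular formula: C11H23ClNO+

C11H23ClNO+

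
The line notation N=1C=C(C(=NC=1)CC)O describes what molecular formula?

Heavy atoms from the SMILES: 6 C, 2 N, 1 O.
Implicit hydrogens by atom environment:
  2 × C (aromatic): 1 H each → 2
  2 × C (aromatic): no H
  2 × N (aromatic): no H
  1 × C: 3 H
  1 × C: 2 H
  1 × O: 1 H
  Total hydrogens = 8.
Molecular formula: C6H8N2O

C6H8N2O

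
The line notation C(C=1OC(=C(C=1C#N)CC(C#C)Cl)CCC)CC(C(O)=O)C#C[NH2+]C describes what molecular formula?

Heavy atoms from the SMILES: 19 C, 1 Cl, 2 N, 3 O.
Implicit hydrogens by atom environment:
  5 × C: 2 H each → 10
  5 × C: no H
  4 × C (aromatic): no H
  3 × C: 1 H each → 3
  2 × C: 3 H each → 6
  1 × Cl: no H
  1 × N (charge +1): 2 H
  1 × N: no H
  1 × O: 1 H
  1 × O (aromatic): no H
  1 × O: no H
  Total hydrogens = 22.
Net charge +1.
Molecular formula: C19H22ClN2O3+

C19H22ClN2O3+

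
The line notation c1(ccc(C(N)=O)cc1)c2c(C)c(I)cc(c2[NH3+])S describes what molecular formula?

Heavy atoms from the SMILES: 14 C, 1 I, 2 N, 1 O, 1 S.
Implicit hydrogens by atom environment:
  7 × C (aromatic): no H
  5 × C (aromatic): 1 H each → 5
  1 × C: 3 H
  1 × C: no H
  1 × I: no H
  1 × N (charge +1): 3 H
  1 × N: 2 H
  1 × O: no H
  1 × S: 1 H
  Total hydrogens = 14.
Net charge +1.
Molecular formula: C14H14IN2OS+

C14H14IN2OS+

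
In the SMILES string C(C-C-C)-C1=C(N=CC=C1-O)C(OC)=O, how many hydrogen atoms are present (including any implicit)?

15

Hydrogens are implicit in SMILES; fill each atom to its normal valence:
  3 × C: 2 H each → 6
  3 × C (aromatic): no H
  2 × C: 3 H each → 6
  2 × C (aromatic): 1 H each → 2
  2 × O: no H
  1 × C: no H
  1 × N (aromatic): no H
  1 × O: 1 H
  Total hydrogens = 15.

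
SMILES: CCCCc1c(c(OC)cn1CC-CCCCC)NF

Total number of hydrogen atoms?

Hydrogens are implicit in SMILES; fill each atom to its normal valence:
  9 × C: 2 H each → 18
  3 × C: 3 H each → 9
  3 × C (aromatic): no H
  1 × C (aromatic): 1 H
  1 × F: no H
  1 × N: 1 H
  1 × N (aromatic): no H
  1 × O: no H
  Total hydrogens = 29.

29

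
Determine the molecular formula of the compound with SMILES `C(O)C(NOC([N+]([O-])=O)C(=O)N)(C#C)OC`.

C7H11N3O6

Heavy atoms from the SMILES: 7 C, 3 N, 6 O.
Implicit hydrogens by atom environment:
  4 × O: no H
  3 × C: no H
  2 × C: 1 H each → 2
  1 × C: 3 H
  1 × C: 2 H
  1 × N: 2 H
  1 × N: 1 H
  1 × N (charge +1): no H
  1 × O: 1 H
  1 × O (charge -1): no H
  Total hydrogens = 11.
Molecular formula: C7H11N3O6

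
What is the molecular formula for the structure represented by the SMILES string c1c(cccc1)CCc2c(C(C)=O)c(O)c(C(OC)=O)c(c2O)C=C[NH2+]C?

C21H24NO5+

Heavy atoms from the SMILES: 21 C, 1 N, 5 O.
Implicit hydrogens by atom environment:
  7 × C (aromatic): no H
  5 × C (aromatic): 1 H each → 5
  3 × C: 3 H each → 9
  3 × O: no H
  2 × C: 2 H each → 4
  2 × C: 1 H each → 2
  2 × C: no H
  2 × O: 1 H each → 2
  1 × N (charge +1): 2 H
  Total hydrogens = 24.
Net charge +1.
Molecular formula: C21H24NO5+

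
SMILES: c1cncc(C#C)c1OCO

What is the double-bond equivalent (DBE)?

Molecular formula from the SMILES: C8H7NO2.
DoU = (2C + 2 + N − H − X)/2 = (2·8 + 2 + 1 − 7 − 0)/2 = 12/2 = 6.
(Structurally: 1 ring(s) + 5 π bond(s) = 6.)

6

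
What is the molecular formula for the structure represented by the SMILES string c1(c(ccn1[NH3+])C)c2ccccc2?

Heavy atoms from the SMILES: 11 C, 2 N.
Implicit hydrogens by atom environment:
  7 × C (aromatic): 1 H each → 7
  3 × C (aromatic): no H
  1 × C: 3 H
  1 × N (charge +1): 3 H
  1 × N (aromatic): no H
  Total hydrogens = 13.
Net charge +1.
Molecular formula: C11H13N2+

C11H13N2+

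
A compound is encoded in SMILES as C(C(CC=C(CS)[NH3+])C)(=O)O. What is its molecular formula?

C7H14NO2S+

Heavy atoms from the SMILES: 7 C, 1 N, 2 O, 1 S.
Implicit hydrogens by atom environment:
  2 × C: 2 H each → 4
  2 × C: 1 H each → 2
  2 × C: no H
  1 × C: 3 H
  1 × N (charge +1): 3 H
  1 × O: 1 H
  1 × O: no H
  1 × S: 1 H
  Total hydrogens = 14.
Net charge +1.
Molecular formula: C7H14NO2S+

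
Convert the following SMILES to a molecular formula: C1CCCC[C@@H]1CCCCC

C11H22

Heavy atoms from the SMILES: 11 C.
Implicit hydrogens by atom environment:
  9 × C: 2 H each → 18
  1 × C: 3 H
  1 × C: 1 H
  Total hydrogens = 22.
Molecular formula: C11H22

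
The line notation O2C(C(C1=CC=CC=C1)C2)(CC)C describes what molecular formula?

C12H16O

Heavy atoms from the SMILES: 12 C, 1 O.
Implicit hydrogens by atom environment:
  5 × C (aromatic): 1 H each → 5
  2 × C: 3 H each → 6
  2 × C: 2 H each → 4
  1 × C: 1 H
  1 × C: no H
  1 × C (aromatic): no H
  1 × O: no H
  Total hydrogens = 16.
Molecular formula: C12H16O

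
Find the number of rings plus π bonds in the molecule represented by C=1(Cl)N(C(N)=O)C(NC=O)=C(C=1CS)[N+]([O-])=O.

6

Molecular formula from the SMILES: C7H7ClN4O4S.
DoU = (2C + 2 + N − H − X)/2 = (2·7 + 2 + 4 − 7 − 1)/2 = 12/2 = 6.
(Structurally: 1 ring(s) + 5 π bond(s) = 6.)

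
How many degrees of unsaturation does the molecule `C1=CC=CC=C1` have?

Molecular formula from the SMILES: C6H6.
DoU = (2C + 2 + N − H − X)/2 = (2·6 + 2 + 0 − 6 − 0)/2 = 8/2 = 4.
(Structurally: 1 ring(s) + 3 π bond(s) = 4.)

4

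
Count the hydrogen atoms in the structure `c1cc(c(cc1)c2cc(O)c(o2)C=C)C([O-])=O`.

Hydrogens are implicit in SMILES; fill each atom to its normal valence:
  5 × C (aromatic): 1 H each → 5
  5 × C (aromatic): no H
  1 × C: 2 H
  1 × C: 1 H
  1 × C: no H
  1 × O: 1 H
  1 × O (aromatic): no H
  1 × O: no H
  1 × O (charge -1): no H
  Total hydrogens = 9.

9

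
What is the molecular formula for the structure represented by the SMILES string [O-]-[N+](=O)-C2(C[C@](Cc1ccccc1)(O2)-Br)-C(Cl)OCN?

Heavy atoms from the SMILES: 1 Br, 12 C, 1 Cl, 2 N, 4 O.
Implicit hydrogens by atom environment:
  5 × C (aromatic): 1 H each → 5
  3 × C: 2 H each → 6
  3 × O: no H
  2 × C: no H
  1 × Br: no H
  1 × C: 1 H
  1 × C (aromatic): no H
  1 × Cl: no H
  1 × N: 2 H
  1 × N (charge +1): no H
  1 × O (charge -1): no H
  Total hydrogens = 14.
Molecular formula: C12H14BrClN2O4

C12H14BrClN2O4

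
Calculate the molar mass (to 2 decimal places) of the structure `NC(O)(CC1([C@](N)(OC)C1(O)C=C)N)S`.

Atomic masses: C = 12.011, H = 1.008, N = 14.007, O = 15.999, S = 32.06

Molecular formula: C8H17N3O3S.
M = 8×12.011 + 17×1.008 + 3×14.007 + 3×15.999 + 1×32.06 = 235.30 g/mol.

235.30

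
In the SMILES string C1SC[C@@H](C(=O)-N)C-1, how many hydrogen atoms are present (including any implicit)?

Hydrogens are implicit in SMILES; fill each atom to its normal valence:
  3 × C: 2 H each → 6
  1 × C: 1 H
  1 × C: no H
  1 × N: 2 H
  1 × O: no H
  1 × S: no H
  Total hydrogens = 9.

9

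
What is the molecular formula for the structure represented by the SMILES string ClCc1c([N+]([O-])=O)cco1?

Heavy atoms from the SMILES: 5 C, 1 Cl, 1 N, 3 O.
Implicit hydrogens by atom environment:
  2 × C (aromatic): 1 H each → 2
  2 × C (aromatic): no H
  1 × C: 2 H
  1 × Cl: no H
  1 × N (charge +1): no H
  1 × O (aromatic): no H
  1 × O: no H
  1 × O (charge -1): no H
  Total hydrogens = 4.
Molecular formula: C5H4ClNO3

C5H4ClNO3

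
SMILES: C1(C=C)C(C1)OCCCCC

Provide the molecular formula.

C10H18O

Heavy atoms from the SMILES: 10 C, 1 O.
Implicit hydrogens by atom environment:
  6 × C: 2 H each → 12
  3 × C: 1 H each → 3
  1 × C: 3 H
  1 × O: no H
  Total hydrogens = 18.
Molecular formula: C10H18O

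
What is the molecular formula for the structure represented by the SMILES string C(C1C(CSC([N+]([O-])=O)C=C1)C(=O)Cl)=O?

Heavy atoms from the SMILES: 8 C, 1 Cl, 1 N, 4 O, 1 S.
Implicit hydrogens by atom environment:
  6 × C: 1 H each → 6
  3 × O: no H
  1 × C: 2 H
  1 × C: no H
  1 × Cl: no H
  1 × N (charge +1): no H
  1 × O (charge -1): no H
  1 × S: no H
  Total hydrogens = 8.
Molecular formula: C8H8ClNO4S

C8H8ClNO4S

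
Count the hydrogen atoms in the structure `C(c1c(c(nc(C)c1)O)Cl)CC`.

12

Hydrogens are implicit in SMILES; fill each atom to its normal valence:
  4 × C (aromatic): no H
  2 × C: 3 H each → 6
  2 × C: 2 H each → 4
  1 × C (aromatic): 1 H
  1 × Cl: no H
  1 × N (aromatic): no H
  1 × O: 1 H
  Total hydrogens = 12.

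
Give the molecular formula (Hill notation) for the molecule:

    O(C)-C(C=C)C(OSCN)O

Heavy atoms from the SMILES: 6 C, 1 N, 3 O, 1 S.
Implicit hydrogens by atom environment:
  3 × C: 1 H each → 3
  2 × C: 2 H each → 4
  2 × O: no H
  1 × C: 3 H
  1 × N: 2 H
  1 × O: 1 H
  1 × S: no H
  Total hydrogens = 13.
Molecular formula: C6H13NO3S

C6H13NO3S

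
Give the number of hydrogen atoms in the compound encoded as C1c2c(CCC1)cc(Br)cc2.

11

Hydrogens are implicit in SMILES; fill each atom to its normal valence:
  4 × C: 2 H each → 8
  3 × C (aromatic): 1 H each → 3
  3 × C (aromatic): no H
  1 × Br: no H
  Total hydrogens = 11.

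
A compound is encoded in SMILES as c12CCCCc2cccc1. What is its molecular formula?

C10H12

Heavy atoms from the SMILES: 10 C.
Implicit hydrogens by atom environment:
  4 × C: 2 H each → 8
  4 × C (aromatic): 1 H each → 4
  2 × C (aromatic): no H
  Total hydrogens = 12.
Molecular formula: C10H12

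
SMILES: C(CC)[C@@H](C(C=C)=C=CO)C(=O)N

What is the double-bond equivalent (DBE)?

4

Molecular formula from the SMILES: C10H15NO2.
DoU = (2C + 2 + N − H − X)/2 = (2·10 + 2 + 1 − 15 − 0)/2 = 8/2 = 4.
(Structurally: 0 ring(s) + 4 π bond(s) = 4.)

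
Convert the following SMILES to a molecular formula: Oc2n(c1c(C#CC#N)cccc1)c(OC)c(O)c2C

Heavy atoms from the SMILES: 15 C, 2 N, 3 O.
Implicit hydrogens by atom environment:
  6 × C (aromatic): no H
  4 × C (aromatic): 1 H each → 4
  3 × C: no H
  2 × C: 3 H each → 6
  2 × O: 1 H each → 2
  1 × N (aromatic): no H
  1 × N: no H
  1 × O: no H
  Total hydrogens = 12.
Molecular formula: C15H12N2O3

C15H12N2O3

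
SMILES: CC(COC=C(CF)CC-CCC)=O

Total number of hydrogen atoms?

19

Hydrogens are implicit in SMILES; fill each atom to its normal valence:
  6 × C: 2 H each → 12
  2 × C: 3 H each → 6
  2 × C: no H
  2 × O: no H
  1 × C: 1 H
  1 × F: no H
  Total hydrogens = 19.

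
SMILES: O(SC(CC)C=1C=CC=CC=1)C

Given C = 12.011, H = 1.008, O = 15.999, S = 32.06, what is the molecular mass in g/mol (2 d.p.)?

182.28

Molecular formula: C10H14OS.
M = 10×12.011 + 14×1.008 + 1×15.999 + 1×32.06 = 182.28 g/mol.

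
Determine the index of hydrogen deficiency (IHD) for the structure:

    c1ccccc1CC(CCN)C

4

Molecular formula from the SMILES: C11H17N.
DoU = (2C + 2 + N − H − X)/2 = (2·11 + 2 + 1 − 17 − 0)/2 = 8/2 = 4.
(Structurally: 1 ring(s) + 3 π bond(s) = 4.)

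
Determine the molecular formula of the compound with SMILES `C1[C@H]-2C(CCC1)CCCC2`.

C10H18

Heavy atoms from the SMILES: 10 C.
Implicit hydrogens by atom environment:
  8 × C: 2 H each → 16
  2 × C: 1 H each → 2
  Total hydrogens = 18.
Molecular formula: C10H18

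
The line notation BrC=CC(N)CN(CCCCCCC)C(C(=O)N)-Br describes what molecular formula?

C13H25Br2N3O

Heavy atoms from the SMILES: 2 Br, 13 C, 3 N, 1 O.
Implicit hydrogens by atom environment:
  7 × C: 2 H each → 14
  4 × C: 1 H each → 4
  2 × Br: no H
  2 × N: 2 H each → 4
  1 × C: 3 H
  1 × C: no H
  1 × N: no H
  1 × O: no H
  Total hydrogens = 25.
Molecular formula: C13H25Br2N3O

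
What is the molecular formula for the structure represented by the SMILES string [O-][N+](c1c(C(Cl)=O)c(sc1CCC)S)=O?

C8H8ClNO3S2

Heavy atoms from the SMILES: 8 C, 1 Cl, 1 N, 3 O, 2 S.
Implicit hydrogens by atom environment:
  4 × C (aromatic): no H
  2 × C: 2 H each → 4
  2 × O: no H
  1 × C: 3 H
  1 × C: no H
  1 × Cl: no H
  1 × N (charge +1): no H
  1 × O (charge -1): no H
  1 × S: 1 H
  1 × S (aromatic): no H
  Total hydrogens = 8.
Molecular formula: C8H8ClNO3S2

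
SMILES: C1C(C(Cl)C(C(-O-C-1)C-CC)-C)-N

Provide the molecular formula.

Heavy atoms from the SMILES: 10 C, 1 Cl, 1 N, 1 O.
Implicit hydrogens by atom environment:
  4 × C: 2 H each → 8
  4 × C: 1 H each → 4
  2 × C: 3 H each → 6
  1 × Cl: no H
  1 × N: 2 H
  1 × O: no H
  Total hydrogens = 20.
Molecular formula: C10H20ClNO

C10H20ClNO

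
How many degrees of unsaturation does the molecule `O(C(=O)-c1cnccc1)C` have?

Molecular formula from the SMILES: C7H7NO2.
DoU = (2C + 2 + N − H − X)/2 = (2·7 + 2 + 1 − 7 − 0)/2 = 10/2 = 5.
(Structurally: 1 ring(s) + 4 π bond(s) = 5.)

5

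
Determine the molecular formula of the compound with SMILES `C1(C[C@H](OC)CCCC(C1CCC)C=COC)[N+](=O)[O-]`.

Heavy atoms from the SMILES: 15 C, 1 N, 4 O.
Implicit hydrogens by atom environment:
  6 × C: 2 H each → 12
  6 × C: 1 H each → 6
  3 × C: 3 H each → 9
  3 × O: no H
  1 × N (charge +1): no H
  1 × O (charge -1): no H
  Total hydrogens = 27.
Molecular formula: C15H27NO4

C15H27NO4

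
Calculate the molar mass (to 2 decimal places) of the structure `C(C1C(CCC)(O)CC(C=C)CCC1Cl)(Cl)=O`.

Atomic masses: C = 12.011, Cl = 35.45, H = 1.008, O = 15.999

279.20

Molecular formula: C13H20Cl2O2.
M = 13×12.011 + 2×35.45 + 20×1.008 + 2×15.999 = 279.20 g/mol.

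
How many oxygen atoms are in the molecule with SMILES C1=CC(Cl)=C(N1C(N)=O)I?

The symbol for oxygen appears 1 time in the SMILES.

1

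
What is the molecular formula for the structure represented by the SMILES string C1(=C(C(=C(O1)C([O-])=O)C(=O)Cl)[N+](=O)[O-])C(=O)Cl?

C7Cl2NO7-

Heavy atoms from the SMILES: 7 C, 2 Cl, 1 N, 7 O.
Implicit hydrogens by atom environment:
  4 × C (aromatic): no H
  4 × O: no H
  3 × C: no H
  2 × Cl: no H
  2 × O (charge -1): no H
  1 × N (charge +1): no H
  1 × O (aromatic): no H
  Total hydrogens = 0.
Net charge -1.
Molecular formula: C7Cl2NO7-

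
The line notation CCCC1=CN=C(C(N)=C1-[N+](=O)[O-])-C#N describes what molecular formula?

Heavy atoms from the SMILES: 9 C, 4 N, 2 O.
Implicit hydrogens by atom environment:
  4 × C (aromatic): no H
  2 × C: 2 H each → 4
  1 × C: 3 H
  1 × C (aromatic): 1 H
  1 × C: no H
  1 × N: 2 H
  1 × N (aromatic): no H
  1 × N: no H
  1 × N (charge +1): no H
  1 × O: no H
  1 × O (charge -1): no H
  Total hydrogens = 10.
Molecular formula: C9H10N4O2

C9H10N4O2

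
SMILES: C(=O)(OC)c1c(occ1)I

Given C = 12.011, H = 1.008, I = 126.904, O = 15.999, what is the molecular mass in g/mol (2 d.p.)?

Molecular formula: C6H5IO3.
M = 6×12.011 + 5×1.008 + 1×126.904 + 3×15.999 = 252.01 g/mol.

252.01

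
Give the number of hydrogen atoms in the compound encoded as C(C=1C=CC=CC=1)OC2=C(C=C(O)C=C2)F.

11

Hydrogens are implicit in SMILES; fill each atom to its normal valence:
  8 × C (aromatic): 1 H each → 8
  4 × C (aromatic): no H
  1 × C: 2 H
  1 × F: no H
  1 × O: 1 H
  1 × O: no H
  Total hydrogens = 11.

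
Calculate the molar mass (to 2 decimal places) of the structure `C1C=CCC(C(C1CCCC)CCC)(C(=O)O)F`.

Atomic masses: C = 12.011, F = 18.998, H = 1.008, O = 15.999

Molecular formula: C15H25FO2.
M = 15×12.011 + 1×18.998 + 25×1.008 + 2×15.999 = 256.36 g/mol.

256.36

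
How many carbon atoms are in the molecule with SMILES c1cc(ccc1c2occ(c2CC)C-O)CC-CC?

17

The symbol for carbon appears 17 times in the SMILES. Lowercase c denotes aromatic carbon and counts toward C.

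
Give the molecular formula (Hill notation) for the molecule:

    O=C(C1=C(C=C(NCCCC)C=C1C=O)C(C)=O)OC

C15H19NO4

Heavy atoms from the SMILES: 15 C, 1 N, 4 O.
Implicit hydrogens by atom environment:
  4 × C (aromatic): no H
  4 × O: no H
  3 × C: 3 H each → 9
  3 × C: 2 H each → 6
  2 × C (aromatic): 1 H each → 2
  2 × C: no H
  1 × C: 1 H
  1 × N: 1 H
  Total hydrogens = 19.
Molecular formula: C15H19NO4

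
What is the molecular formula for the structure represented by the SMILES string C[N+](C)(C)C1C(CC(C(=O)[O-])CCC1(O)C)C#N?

C13H22N2O3

Heavy atoms from the SMILES: 13 C, 2 N, 3 O.
Implicit hydrogens by atom environment:
  4 × C: 3 H each → 12
  3 × C: 2 H each → 6
  3 × C: 1 H each → 3
  3 × C: no H
  1 × N: no H
  1 × N (charge +1): no H
  1 × O: 1 H
  1 × O: no H
  1 × O (charge -1): no H
  Total hydrogens = 22.
Molecular formula: C13H22N2O3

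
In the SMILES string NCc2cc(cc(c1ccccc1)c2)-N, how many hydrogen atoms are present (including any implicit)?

Hydrogens are implicit in SMILES; fill each atom to its normal valence:
  8 × C (aromatic): 1 H each → 8
  4 × C (aromatic): no H
  2 × N: 2 H each → 4
  1 × C: 2 H
  Total hydrogens = 14.

14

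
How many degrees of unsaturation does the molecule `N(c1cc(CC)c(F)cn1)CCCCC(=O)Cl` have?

5

Molecular formula from the SMILES: C12H16ClFN2O.
DoU = (2C + 2 + N − H − X)/2 = (2·12 + 2 + 2 − 16 − 2)/2 = 10/2 = 5.
(Structurally: 1 ring(s) + 4 π bond(s) = 5.)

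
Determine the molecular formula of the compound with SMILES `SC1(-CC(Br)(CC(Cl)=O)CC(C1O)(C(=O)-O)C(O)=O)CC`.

C12H16BrClO6S

Heavy atoms from the SMILES: 1 Br, 12 C, 1 Cl, 6 O, 1 S.
Implicit hydrogens by atom environment:
  6 × C: no H
  4 × C: 2 H each → 8
  3 × O: 1 H each → 3
  3 × O: no H
  1 × Br: no H
  1 × C: 3 H
  1 × C: 1 H
  1 × Cl: no H
  1 × S: 1 H
  Total hydrogens = 16.
Molecular formula: C12H16BrClO6S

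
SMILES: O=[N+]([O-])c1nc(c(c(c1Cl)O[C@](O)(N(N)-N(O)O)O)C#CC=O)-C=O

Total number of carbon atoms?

10

The symbol for carbon appears 10 times in the SMILES. Lowercase c denotes aromatic carbon and counts toward C.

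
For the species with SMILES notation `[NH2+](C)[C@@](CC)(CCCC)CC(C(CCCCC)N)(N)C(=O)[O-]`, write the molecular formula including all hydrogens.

Heavy atoms from the SMILES: 17 C, 3 N, 2 O.
Implicit hydrogens by atom environment:
  9 × C: 2 H each → 18
  4 × C: 3 H each → 12
  3 × C: no H
  2 × N: 2 H each → 4
  1 × C: 1 H
  1 × N (charge +1): 2 H
  1 × O: no H
  1 × O (charge -1): no H
  Total hydrogens = 37.
Molecular formula: C17H37N3O2

C17H37N3O2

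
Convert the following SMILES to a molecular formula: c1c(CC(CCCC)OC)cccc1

Heavy atoms from the SMILES: 13 C, 1 O.
Implicit hydrogens by atom environment:
  5 × C (aromatic): 1 H each → 5
  4 × C: 2 H each → 8
  2 × C: 3 H each → 6
  1 × C: 1 H
  1 × C (aromatic): no H
  1 × O: no H
  Total hydrogens = 20.
Molecular formula: C13H20O

C13H20O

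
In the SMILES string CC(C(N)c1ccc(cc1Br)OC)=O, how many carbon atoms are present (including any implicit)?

10

The symbol for carbon appears 10 times in the SMILES. Lowercase c denotes aromatic carbon and counts toward C.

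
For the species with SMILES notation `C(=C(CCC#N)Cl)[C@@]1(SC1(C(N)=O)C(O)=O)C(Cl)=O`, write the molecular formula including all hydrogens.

Heavy atoms from the SMILES: 10 C, 2 Cl, 2 N, 4 O, 1 S.
Implicit hydrogens by atom environment:
  7 × C: no H
  3 × O: no H
  2 × C: 2 H each → 4
  2 × Cl: no H
  1 × C: 1 H
  1 × N: 2 H
  1 × N: no H
  1 × O: 1 H
  1 × S: no H
  Total hydrogens = 8.
Molecular formula: C10H8Cl2N2O4S

C10H8Cl2N2O4S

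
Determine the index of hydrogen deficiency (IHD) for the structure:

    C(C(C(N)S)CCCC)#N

Molecular formula from the SMILES: C7H14N2S.
DoU = (2C + 2 + N − H − X)/2 = (2·7 + 2 + 2 − 14 − 0)/2 = 4/2 = 2.
(Structurally: 0 ring(s) + 2 π bond(s) = 2.)

2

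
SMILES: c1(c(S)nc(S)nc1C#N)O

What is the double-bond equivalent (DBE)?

Molecular formula from the SMILES: C5H3N3OS2.
DoU = (2C + 2 + N − H − X)/2 = (2·5 + 2 + 3 − 3 − 0)/2 = 12/2 = 6.
(Structurally: 1 ring(s) + 5 π bond(s) = 6.)

6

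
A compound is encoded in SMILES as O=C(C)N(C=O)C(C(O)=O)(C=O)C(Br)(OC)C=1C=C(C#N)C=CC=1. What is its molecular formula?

Heavy atoms from the SMILES: 1 Br, 15 C, 2 N, 6 O.
Implicit hydrogens by atom environment:
  5 × C: no H
  5 × O: no H
  4 × C (aromatic): 1 H each → 4
  2 × C: 3 H each → 6
  2 × C: 1 H each → 2
  2 × C (aromatic): no H
  2 × N: no H
  1 × Br: no H
  1 × O: 1 H
  Total hydrogens = 13.
Molecular formula: C15H13BrN2O6

C15H13BrN2O6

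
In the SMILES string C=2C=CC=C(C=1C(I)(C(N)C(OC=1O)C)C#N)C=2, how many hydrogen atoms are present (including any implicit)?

Hydrogens are implicit in SMILES; fill each atom to its normal valence:
  5 × C (aromatic): 1 H each → 5
  4 × C: no H
  2 × C: 1 H each → 2
  1 × C: 3 H
  1 × C (aromatic): no H
  1 × I: no H
  1 × N: 2 H
  1 × N: no H
  1 × O: 1 H
  1 × O: no H
  Total hydrogens = 13.

13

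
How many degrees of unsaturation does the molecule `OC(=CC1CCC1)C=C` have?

Molecular formula from the SMILES: C8H12O.
DoU = (2C + 2 + N − H − X)/2 = (2·8 + 2 + 0 − 12 − 0)/2 = 6/2 = 3.
(Structurally: 1 ring(s) + 2 π bond(s) = 3.)

3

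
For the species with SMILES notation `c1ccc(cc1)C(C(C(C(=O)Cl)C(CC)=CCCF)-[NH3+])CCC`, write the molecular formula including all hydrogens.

C19H28ClFNO+

Heavy atoms from the SMILES: 19 C, 1 Cl, 1 F, 1 N, 1 O.
Implicit hydrogens by atom environment:
  5 × C: 2 H each → 10
  5 × C (aromatic): 1 H each → 5
  4 × C: 1 H each → 4
  2 × C: 3 H each → 6
  2 × C: no H
  1 × C (aromatic): no H
  1 × Cl: no H
  1 × F: no H
  1 × N (charge +1): 3 H
  1 × O: no H
  Total hydrogens = 28.
Net charge +1.
Molecular formula: C19H28ClFNO+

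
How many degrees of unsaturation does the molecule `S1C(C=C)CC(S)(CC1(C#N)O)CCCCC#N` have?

6

Molecular formula from the SMILES: C13H18N2OS2.
DoU = (2C + 2 + N − H − X)/2 = (2·13 + 2 + 2 − 18 − 0)/2 = 12/2 = 6.
(Structurally: 1 ring(s) + 5 π bond(s) = 6.)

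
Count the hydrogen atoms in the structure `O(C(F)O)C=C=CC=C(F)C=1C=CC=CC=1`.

10

Hydrogens are implicit in SMILES; fill each atom to its normal valence:
  5 × C (aromatic): 1 H each → 5
  4 × C: 1 H each → 4
  2 × C: no H
  2 × F: no H
  1 × C (aromatic): no H
  1 × O: 1 H
  1 × O: no H
  Total hydrogens = 10.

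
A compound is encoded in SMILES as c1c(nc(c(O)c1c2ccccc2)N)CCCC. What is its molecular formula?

Heavy atoms from the SMILES: 15 C, 2 N, 1 O.
Implicit hydrogens by atom environment:
  6 × C (aromatic): 1 H each → 6
  5 × C (aromatic): no H
  3 × C: 2 H each → 6
  1 × C: 3 H
  1 × N: 2 H
  1 × N (aromatic): no H
  1 × O: 1 H
  Total hydrogens = 18.
Molecular formula: C15H18N2O

C15H18N2O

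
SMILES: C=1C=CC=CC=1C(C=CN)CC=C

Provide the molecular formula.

C12H15N

Heavy atoms from the SMILES: 12 C, 1 N.
Implicit hydrogens by atom environment:
  5 × C (aromatic): 1 H each → 5
  4 × C: 1 H each → 4
  2 × C: 2 H each → 4
  1 × C (aromatic): no H
  1 × N: 2 H
  Total hydrogens = 15.
Molecular formula: C12H15N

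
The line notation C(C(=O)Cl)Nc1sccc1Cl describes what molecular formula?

Heavy atoms from the SMILES: 6 C, 2 Cl, 1 N, 1 O, 1 S.
Implicit hydrogens by atom environment:
  2 × C (aromatic): 1 H each → 2
  2 × C (aromatic): no H
  2 × Cl: no H
  1 × C: 2 H
  1 × C: no H
  1 × N: 1 H
  1 × O: no H
  1 × S (aromatic): no H
  Total hydrogens = 5.
Molecular formula: C6H5Cl2NOS

C6H5Cl2NOS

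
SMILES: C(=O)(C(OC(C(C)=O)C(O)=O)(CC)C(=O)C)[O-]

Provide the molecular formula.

Heavy atoms from the SMILES: 10 C, 7 O.
Implicit hydrogens by atom environment:
  5 × C: no H
  5 × O: no H
  3 × C: 3 H each → 9
  1 × C: 2 H
  1 × C: 1 H
  1 × O: 1 H
  1 × O (charge -1): no H
  Total hydrogens = 13.
Net charge -1.
Molecular formula: C10H13O7-

C10H13O7-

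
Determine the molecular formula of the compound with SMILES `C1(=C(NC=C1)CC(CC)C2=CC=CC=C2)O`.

Heavy atoms from the SMILES: 14 C, 1 N, 1 O.
Implicit hydrogens by atom environment:
  7 × C (aromatic): 1 H each → 7
  3 × C (aromatic): no H
  2 × C: 2 H each → 4
  1 × C: 3 H
  1 × C: 1 H
  1 × N (aromatic): 1 H
  1 × O: 1 H
  Total hydrogens = 17.
Molecular formula: C14H17NO

C14H17NO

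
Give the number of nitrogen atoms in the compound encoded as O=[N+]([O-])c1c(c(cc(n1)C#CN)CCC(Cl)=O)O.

3

The symbol for nitrogen appears 3 times in the SMILES.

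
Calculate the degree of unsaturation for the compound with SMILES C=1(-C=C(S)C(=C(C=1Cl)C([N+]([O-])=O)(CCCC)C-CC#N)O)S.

7

Molecular formula from the SMILES: C14H17ClN2O3S2.
DoU = (2C + 2 + N − H − X)/2 = (2·14 + 2 + 2 − 17 − 1)/2 = 14/2 = 7.
(Structurally: 1 ring(s) + 6 π bond(s) = 7.)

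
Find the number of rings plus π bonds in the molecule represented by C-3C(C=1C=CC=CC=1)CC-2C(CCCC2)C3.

6

Molecular formula from the SMILES: C16H22.
DoU = (2C + 2 + N − H − X)/2 = (2·16 + 2 + 0 − 22 − 0)/2 = 12/2 = 6.
(Structurally: 3 ring(s) + 3 π bond(s) = 6.)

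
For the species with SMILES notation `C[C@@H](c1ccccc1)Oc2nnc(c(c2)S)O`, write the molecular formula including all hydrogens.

C12H12N2O2S

Heavy atoms from the SMILES: 12 C, 2 N, 2 O, 1 S.
Implicit hydrogens by atom environment:
  6 × C (aromatic): 1 H each → 6
  4 × C (aromatic): no H
  2 × N (aromatic): no H
  1 × C: 3 H
  1 × C: 1 H
  1 × O: 1 H
  1 × O: no H
  1 × S: 1 H
  Total hydrogens = 12.
Molecular formula: C12H12N2O2S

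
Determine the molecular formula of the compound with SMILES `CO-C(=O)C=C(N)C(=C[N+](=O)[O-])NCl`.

Heavy atoms from the SMILES: 6 C, 1 Cl, 3 N, 4 O.
Implicit hydrogens by atom environment:
  3 × C: no H
  3 × O: no H
  2 × C: 1 H each → 2
  1 × C: 3 H
  1 × Cl: no H
  1 × N: 2 H
  1 × N: 1 H
  1 × N (charge +1): no H
  1 × O (charge -1): no H
  Total hydrogens = 8.
Molecular formula: C6H8ClN3O4

C6H8ClN3O4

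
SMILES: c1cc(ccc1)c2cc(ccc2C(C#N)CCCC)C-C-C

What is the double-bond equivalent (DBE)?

10

Molecular formula from the SMILES: C21H25N.
DoU = (2C + 2 + N − H − X)/2 = (2·21 + 2 + 1 − 25 − 0)/2 = 20/2 = 10.
(Structurally: 2 ring(s) + 8 π bond(s) = 10.)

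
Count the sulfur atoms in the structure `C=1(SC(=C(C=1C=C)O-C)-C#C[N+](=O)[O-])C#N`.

1

The symbol for sulfur appears 1 time in the SMILES.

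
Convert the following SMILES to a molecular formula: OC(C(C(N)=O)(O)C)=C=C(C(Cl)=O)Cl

Heavy atoms from the SMILES: 7 C, 2 Cl, 1 N, 4 O.
Implicit hydrogens by atom environment:
  6 × C: no H
  2 × Cl: no H
  2 × O: 1 H each → 2
  2 × O: no H
  1 × C: 3 H
  1 × N: 2 H
  Total hydrogens = 7.
Molecular formula: C7H7Cl2NO4

C7H7Cl2NO4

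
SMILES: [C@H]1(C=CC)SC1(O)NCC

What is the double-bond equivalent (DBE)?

Molecular formula from the SMILES: C7H13NOS.
DoU = (2C + 2 + N − H − X)/2 = (2·7 + 2 + 1 − 13 − 0)/2 = 4/2 = 2.
(Structurally: 1 ring(s) + 1 π bond(s) = 2.)

2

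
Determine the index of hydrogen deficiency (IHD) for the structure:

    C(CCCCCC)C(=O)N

1

Molecular formula from the SMILES: C8H17NO.
DoU = (2C + 2 + N − H − X)/2 = (2·8 + 2 + 1 − 17 − 0)/2 = 2/2 = 1.
(Structurally: 0 ring(s) + 1 π bond(s) = 1.)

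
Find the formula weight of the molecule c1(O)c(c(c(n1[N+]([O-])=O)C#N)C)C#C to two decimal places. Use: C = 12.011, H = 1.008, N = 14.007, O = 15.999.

191.15

Molecular formula: C8H5N3O3.
M = 8×12.011 + 5×1.008 + 3×14.007 + 3×15.999 = 191.15 g/mol.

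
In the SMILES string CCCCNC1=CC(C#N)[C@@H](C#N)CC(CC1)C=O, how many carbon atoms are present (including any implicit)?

15

The symbol for carbon appears 15 times in the SMILES.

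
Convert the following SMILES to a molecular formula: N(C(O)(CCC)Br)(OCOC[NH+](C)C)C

C9H22BrN2O3+

Heavy atoms from the SMILES: 1 Br, 9 C, 2 N, 3 O.
Implicit hydrogens by atom environment:
  4 × C: 3 H each → 12
  4 × C: 2 H each → 8
  2 × O: no H
  1 × Br: no H
  1 × C: no H
  1 × N (charge +1): 1 H
  1 × N: no H
  1 × O: 1 H
  Total hydrogens = 22.
Net charge +1.
Molecular formula: C9H22BrN2O3+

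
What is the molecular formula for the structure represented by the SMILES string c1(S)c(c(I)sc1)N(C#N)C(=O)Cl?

Heavy atoms from the SMILES: 6 C, 1 Cl, 1 I, 2 N, 1 O, 2 S.
Implicit hydrogens by atom environment:
  3 × C (aromatic): no H
  2 × C: no H
  2 × N: no H
  1 × C (aromatic): 1 H
  1 × Cl: no H
  1 × I: no H
  1 × O: no H
  1 × S: 1 H
  1 × S (aromatic): no H
  Total hydrogens = 2.
Molecular formula: C6H2ClIN2OS2

C6H2ClIN2OS2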